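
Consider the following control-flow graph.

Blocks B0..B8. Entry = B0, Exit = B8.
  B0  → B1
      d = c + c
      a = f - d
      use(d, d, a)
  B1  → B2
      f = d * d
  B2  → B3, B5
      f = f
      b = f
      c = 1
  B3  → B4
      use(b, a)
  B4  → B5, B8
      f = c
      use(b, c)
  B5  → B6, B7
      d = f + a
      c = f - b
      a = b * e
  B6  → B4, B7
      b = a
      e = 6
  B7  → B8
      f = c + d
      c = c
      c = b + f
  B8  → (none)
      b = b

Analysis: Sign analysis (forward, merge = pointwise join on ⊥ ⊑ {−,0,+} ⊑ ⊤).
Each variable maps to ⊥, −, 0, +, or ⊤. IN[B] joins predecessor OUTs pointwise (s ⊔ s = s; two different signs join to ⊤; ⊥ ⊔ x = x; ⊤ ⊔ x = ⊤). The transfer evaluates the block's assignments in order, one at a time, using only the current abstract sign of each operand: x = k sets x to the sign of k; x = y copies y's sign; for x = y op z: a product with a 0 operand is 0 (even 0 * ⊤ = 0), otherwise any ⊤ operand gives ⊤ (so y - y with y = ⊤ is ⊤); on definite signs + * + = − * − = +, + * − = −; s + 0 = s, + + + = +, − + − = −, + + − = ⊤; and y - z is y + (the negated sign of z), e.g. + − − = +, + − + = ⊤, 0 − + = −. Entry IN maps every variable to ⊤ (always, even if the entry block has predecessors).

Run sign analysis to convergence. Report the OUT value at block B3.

Answer: {a: ⊤, b: ⊤, c: +, d: ⊤, e: ⊤, f: ⊤}

Derivation:
Converged values:
  B0: | IN=(all ⊤) | OUT=(all ⊤)
  B1: | IN=(all ⊤) | OUT=(all ⊤)
  B2: | IN=(all ⊤) | OUT={c:+; rest ⊤}
  B3: | IN={c:+; rest ⊤} | OUT={c:+; rest ⊤}
  B4: | IN=(all ⊤) | OUT=(all ⊤)
  B5: | IN=(all ⊤) | OUT=(all ⊤)
  B6: | IN=(all ⊤) | OUT={e:+; rest ⊤}
  B7: | IN=(all ⊤) | OUT=(all ⊤)
  B8: | IN=(all ⊤) | OUT=(all ⊤)

Merge at B3: IN[B3] = OUT[B2] = {a: ⊤, b: ⊤, c: +, d: ⊤, e: ⊤, f: ⊤}
Applying B3's transfer function to that IN value gives OUT[B3] (row B3 above).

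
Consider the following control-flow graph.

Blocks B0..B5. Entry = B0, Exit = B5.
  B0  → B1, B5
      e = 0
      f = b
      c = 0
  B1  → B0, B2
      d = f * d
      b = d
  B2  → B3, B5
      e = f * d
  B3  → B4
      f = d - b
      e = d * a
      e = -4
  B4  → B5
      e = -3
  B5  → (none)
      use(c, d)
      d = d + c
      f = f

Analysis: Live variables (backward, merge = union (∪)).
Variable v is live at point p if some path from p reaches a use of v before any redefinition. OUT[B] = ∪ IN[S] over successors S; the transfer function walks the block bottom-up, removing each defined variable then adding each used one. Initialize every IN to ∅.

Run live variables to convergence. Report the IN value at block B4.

Answer: {c, d, f}

Trace:
Converged values:
  B0: | IN={a, b, d} | OUT={a, c, d, f}
  B1: | IN={a, c, d, f} | OUT={a, b, c, d, f}
  B2: | IN={a, b, c, d, f} | OUT={a, b, c, d, f}
  B3: | IN={a, b, c, d} | OUT={c, d, f}
  B4: | IN={c, d, f} | OUT={c, d, f}
  B5: | IN={c, d, f} | OUT={}

Merge at B4: OUT[B4] = IN[B5] = {c, d, f}
Applying B4's transfer function to that OUT value gives IN[B4] (row B4 above).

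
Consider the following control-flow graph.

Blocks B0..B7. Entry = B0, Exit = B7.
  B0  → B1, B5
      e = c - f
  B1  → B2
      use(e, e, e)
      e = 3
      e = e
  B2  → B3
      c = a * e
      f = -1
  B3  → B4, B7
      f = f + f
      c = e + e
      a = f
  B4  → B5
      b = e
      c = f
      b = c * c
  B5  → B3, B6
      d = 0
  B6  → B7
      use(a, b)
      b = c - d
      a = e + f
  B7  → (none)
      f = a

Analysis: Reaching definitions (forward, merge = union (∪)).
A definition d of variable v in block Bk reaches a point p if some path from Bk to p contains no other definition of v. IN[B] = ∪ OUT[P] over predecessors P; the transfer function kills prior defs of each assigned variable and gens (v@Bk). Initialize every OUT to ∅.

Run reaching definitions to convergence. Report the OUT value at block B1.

Per-block solution:
  B0:   IN={}   OUT={e@B0}
  B1:   IN={e@B0}   OUT={e@B1}
  B2:   IN={e@B1}   OUT={c@B2, e@B1, f@B2}
  B3:   IN={a@B3, b@B4, c@B2, c@B4, d@B5, e@B0, e@B1, f@B2, f@B3}   OUT={a@B3, b@B4, c@B3, d@B5, e@B0, e@B1, f@B3}
  B4:   IN={a@B3, b@B4, c@B3, d@B5, e@B0, e@B1, f@B3}   OUT={a@B3, b@B4, c@B4, d@B5, e@B0, e@B1, f@B3}
  B5:   IN={a@B3, b@B4, c@B4, d@B5, e@B0, e@B1, f@B3}   OUT={a@B3, b@B4, c@B4, d@B5, e@B0, e@B1, f@B3}
  B6:   IN={a@B3, b@B4, c@B4, d@B5, e@B0, e@B1, f@B3}   OUT={a@B6, b@B6, c@B4, d@B5, e@B0, e@B1, f@B3}
  B7:   IN={a@B3, a@B6, b@B4, b@B6, c@B3, c@B4, d@B5, e@B0, e@B1, f@B3}   OUT={a@B3, a@B6, b@B4, b@B6, c@B3, c@B4, d@B5, e@B0, e@B1, f@B7}

Merge at B1: IN[B1] = OUT[B0] = {e@B0}
Applying B1's transfer function to that IN value gives OUT[B1] (row B1 above).

Answer: {e@B1}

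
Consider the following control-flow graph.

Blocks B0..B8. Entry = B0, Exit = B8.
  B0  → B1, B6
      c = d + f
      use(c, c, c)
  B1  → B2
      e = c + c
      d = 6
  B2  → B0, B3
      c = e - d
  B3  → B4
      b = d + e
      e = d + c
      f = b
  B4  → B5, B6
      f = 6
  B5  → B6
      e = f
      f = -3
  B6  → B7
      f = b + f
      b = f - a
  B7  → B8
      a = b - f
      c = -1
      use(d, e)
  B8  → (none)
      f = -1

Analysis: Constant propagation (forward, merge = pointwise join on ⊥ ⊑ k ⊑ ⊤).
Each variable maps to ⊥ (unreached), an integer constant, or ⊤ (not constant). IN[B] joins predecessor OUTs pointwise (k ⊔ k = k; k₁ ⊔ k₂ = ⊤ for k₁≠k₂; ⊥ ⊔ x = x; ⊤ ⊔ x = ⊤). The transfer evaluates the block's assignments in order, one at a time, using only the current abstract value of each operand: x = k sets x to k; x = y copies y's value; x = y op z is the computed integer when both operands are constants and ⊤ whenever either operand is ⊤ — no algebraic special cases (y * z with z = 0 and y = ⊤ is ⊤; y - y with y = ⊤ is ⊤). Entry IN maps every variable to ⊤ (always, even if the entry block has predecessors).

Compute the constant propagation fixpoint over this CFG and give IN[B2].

Answer: {a: ⊤, b: ⊤, c: ⊤, d: 6, e: ⊤, f: ⊤}

Trace:
Converged values:
  B0:  IN=(all ⊤)  OUT=(all ⊤)
  B1:  IN=(all ⊤)  OUT={d:6; rest ⊤}
  B2:  IN={d:6; rest ⊤}  OUT={d:6; rest ⊤}
  B3:  IN={d:6; rest ⊤}  OUT={d:6; rest ⊤}
  B4:  IN={d:6; rest ⊤}  OUT={d:6, f:6; rest ⊤}
  B5:  IN={d:6, f:6; rest ⊤}  OUT={d:6, e:6, f:-3; rest ⊤}
  B6:  IN=(all ⊤)  OUT=(all ⊤)
  B7:  IN=(all ⊤)  OUT={c:-1; rest ⊤}
  B8:  IN={c:-1; rest ⊤}  OUT={c:-1, f:-1; rest ⊤}

Merge at B2: IN[B2] = OUT[B1] = {a: ⊤, b: ⊤, c: ⊤, d: 6, e: ⊤, f: ⊤}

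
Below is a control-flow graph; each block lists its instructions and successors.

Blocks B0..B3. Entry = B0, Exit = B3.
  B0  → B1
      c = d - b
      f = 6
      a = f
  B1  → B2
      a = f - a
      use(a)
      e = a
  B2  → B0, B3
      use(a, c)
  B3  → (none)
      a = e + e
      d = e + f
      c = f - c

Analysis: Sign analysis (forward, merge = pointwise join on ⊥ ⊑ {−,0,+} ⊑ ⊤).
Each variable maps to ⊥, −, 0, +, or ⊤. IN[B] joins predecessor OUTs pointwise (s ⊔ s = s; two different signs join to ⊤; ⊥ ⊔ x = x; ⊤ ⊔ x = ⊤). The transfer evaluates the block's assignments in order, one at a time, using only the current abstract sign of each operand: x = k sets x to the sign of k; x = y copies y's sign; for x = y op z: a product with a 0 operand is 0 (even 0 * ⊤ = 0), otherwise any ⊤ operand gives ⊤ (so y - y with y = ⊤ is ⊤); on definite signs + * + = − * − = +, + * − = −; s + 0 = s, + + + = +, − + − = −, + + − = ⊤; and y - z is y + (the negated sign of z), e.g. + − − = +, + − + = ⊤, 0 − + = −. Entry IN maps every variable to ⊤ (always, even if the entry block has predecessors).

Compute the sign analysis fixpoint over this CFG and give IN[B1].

Answer: {a: +, b: ⊤, c: ⊤, d: ⊤, e: ⊤, f: +}

Derivation:
Converged values:
  B0: | IN=(all ⊤) | OUT={a:+, f:+; rest ⊤}
  B1: | IN={a:+, f:+; rest ⊤} | OUT={f:+; rest ⊤}
  B2: | IN={f:+; rest ⊤} | OUT={f:+; rest ⊤}
  B3: | IN={f:+; rest ⊤} | OUT={f:+; rest ⊤}

Merge at B1: IN[B1] = OUT[B0] = {a: +, b: ⊤, c: ⊤, d: ⊤, e: ⊤, f: +}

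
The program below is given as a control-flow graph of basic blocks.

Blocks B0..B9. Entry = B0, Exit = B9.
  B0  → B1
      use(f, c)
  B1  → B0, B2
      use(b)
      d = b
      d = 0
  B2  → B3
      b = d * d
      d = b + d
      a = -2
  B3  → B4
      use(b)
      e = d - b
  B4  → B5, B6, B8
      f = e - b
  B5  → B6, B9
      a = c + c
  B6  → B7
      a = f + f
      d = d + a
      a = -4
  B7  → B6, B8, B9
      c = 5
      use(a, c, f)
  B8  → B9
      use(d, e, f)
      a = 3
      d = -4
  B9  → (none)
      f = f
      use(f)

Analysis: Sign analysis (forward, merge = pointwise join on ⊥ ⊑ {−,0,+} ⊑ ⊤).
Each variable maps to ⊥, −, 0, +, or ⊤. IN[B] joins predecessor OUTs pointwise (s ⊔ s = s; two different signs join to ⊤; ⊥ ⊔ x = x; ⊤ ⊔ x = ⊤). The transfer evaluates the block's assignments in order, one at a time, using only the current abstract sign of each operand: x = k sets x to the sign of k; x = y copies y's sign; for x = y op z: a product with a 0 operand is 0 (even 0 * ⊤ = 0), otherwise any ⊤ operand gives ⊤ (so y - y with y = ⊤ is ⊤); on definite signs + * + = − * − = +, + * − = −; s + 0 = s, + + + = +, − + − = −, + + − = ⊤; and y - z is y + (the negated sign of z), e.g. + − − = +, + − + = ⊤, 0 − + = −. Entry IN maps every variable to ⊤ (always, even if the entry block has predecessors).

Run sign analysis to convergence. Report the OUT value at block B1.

Answer: {a: ⊤, b: ⊤, c: ⊤, d: 0, e: ⊤, f: ⊤}

Derivation:
Per-block solution:
  B0:   IN=(all ⊤)   OUT=(all ⊤)
  B1:   IN=(all ⊤)   OUT={d:0; rest ⊤}
  B2:   IN={d:0; rest ⊤}   OUT={a:-, b:0, d:0; rest ⊤}
  B3:   IN={a:-, b:0, d:0; rest ⊤}   OUT={a:-, b:0, d:0, e:0; rest ⊤}
  B4:   IN={a:-, b:0, d:0, e:0; rest ⊤}   OUT={a:-, b:0, d:0, e:0, f:0; rest ⊤}
  B5:   IN={a:-, b:0, d:0, e:0, f:0; rest ⊤}   OUT={b:0, d:0, e:0, f:0; rest ⊤}
  B6:   IN={b:0, d:0, e:0, f:0; rest ⊤}   OUT={a:-, b:0, d:0, e:0, f:0; rest ⊤}
  B7:   IN={a:-, b:0, d:0, e:0, f:0; rest ⊤}   OUT={a:-, b:0, c:+, d:0, e:0, f:0; rest ⊤}
  B8:   IN={a:-, b:0, d:0, e:0, f:0; rest ⊤}   OUT={a:+, b:0, d:-, e:0, f:0; rest ⊤}
  B9:   IN={b:0, e:0, f:0; rest ⊤}   OUT={b:0, e:0, f:0; rest ⊤}

Merge at B1: IN[B1] = OUT[B0] = {a: ⊤, b: ⊤, c: ⊤, d: ⊤, e: ⊤, f: ⊤}
Applying B1's transfer function to that IN value gives OUT[B1] (row B1 above).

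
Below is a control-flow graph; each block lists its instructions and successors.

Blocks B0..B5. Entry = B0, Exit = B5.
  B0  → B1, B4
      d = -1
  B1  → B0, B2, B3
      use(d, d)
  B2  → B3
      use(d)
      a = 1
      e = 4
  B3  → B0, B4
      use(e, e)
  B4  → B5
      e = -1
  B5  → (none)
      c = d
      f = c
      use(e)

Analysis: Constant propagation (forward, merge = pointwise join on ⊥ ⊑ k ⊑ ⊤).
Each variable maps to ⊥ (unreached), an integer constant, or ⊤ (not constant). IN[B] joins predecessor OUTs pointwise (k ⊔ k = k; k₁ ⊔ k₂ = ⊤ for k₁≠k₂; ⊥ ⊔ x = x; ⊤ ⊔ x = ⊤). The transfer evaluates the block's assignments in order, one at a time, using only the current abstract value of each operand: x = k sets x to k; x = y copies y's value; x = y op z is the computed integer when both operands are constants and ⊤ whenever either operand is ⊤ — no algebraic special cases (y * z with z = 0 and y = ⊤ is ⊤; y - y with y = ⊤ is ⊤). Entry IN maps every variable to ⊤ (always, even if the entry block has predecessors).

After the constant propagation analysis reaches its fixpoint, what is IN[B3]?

Answer: {a: ⊤, b: ⊤, c: ⊤, d: -1, e: ⊤, f: ⊤}

Trace:
Per-block solution:
  B0:   IN=(all ⊤)   OUT={d:-1; rest ⊤}
  B1:   IN={d:-1; rest ⊤}   OUT={d:-1; rest ⊤}
  B2:   IN={d:-1; rest ⊤}   OUT={a:1, d:-1, e:4; rest ⊤}
  B3:   IN={d:-1; rest ⊤}   OUT={d:-1; rest ⊤}
  B4:   IN={d:-1; rest ⊤}   OUT={d:-1, e:-1; rest ⊤}
  B5:   IN={d:-1, e:-1; rest ⊤}   OUT={c:-1, d:-1, e:-1, f:-1; rest ⊤}

Merge at B3: IN[B3] = OUT[B1] ⊔ OUT[B2] = {a: ⊤, b: ⊤, c: ⊤, d: -1, e: ⊤, f: ⊤}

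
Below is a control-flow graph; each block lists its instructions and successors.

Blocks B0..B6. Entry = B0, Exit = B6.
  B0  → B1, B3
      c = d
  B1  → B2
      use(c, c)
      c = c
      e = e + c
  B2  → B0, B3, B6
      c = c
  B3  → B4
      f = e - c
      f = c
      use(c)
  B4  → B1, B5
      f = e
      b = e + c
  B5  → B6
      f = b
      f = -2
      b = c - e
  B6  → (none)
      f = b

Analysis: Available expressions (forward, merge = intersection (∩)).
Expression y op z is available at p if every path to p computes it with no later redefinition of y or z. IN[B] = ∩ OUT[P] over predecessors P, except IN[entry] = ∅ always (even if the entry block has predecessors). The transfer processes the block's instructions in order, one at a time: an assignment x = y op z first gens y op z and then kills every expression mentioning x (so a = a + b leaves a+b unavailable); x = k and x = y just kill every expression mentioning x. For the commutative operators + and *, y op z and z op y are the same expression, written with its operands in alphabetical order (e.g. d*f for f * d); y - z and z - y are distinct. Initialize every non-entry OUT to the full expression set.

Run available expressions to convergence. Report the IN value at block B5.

Answer: {c+e, e-c}

Derivation:
Fixpoint table:
  B0:   IN={}   OUT={}
  B1:   IN={}   OUT={}
  B2:   IN={}   OUT={}
  B3:   IN={}   OUT={e-c}
  B4:   IN={e-c}   OUT={c+e, e-c}
  B5:   IN={c+e, e-c}   OUT={c+e, c-e, e-c}
  B6:   IN={}   OUT={}

Merge at B5: IN[B5] = OUT[B4] = {c+e, e-c}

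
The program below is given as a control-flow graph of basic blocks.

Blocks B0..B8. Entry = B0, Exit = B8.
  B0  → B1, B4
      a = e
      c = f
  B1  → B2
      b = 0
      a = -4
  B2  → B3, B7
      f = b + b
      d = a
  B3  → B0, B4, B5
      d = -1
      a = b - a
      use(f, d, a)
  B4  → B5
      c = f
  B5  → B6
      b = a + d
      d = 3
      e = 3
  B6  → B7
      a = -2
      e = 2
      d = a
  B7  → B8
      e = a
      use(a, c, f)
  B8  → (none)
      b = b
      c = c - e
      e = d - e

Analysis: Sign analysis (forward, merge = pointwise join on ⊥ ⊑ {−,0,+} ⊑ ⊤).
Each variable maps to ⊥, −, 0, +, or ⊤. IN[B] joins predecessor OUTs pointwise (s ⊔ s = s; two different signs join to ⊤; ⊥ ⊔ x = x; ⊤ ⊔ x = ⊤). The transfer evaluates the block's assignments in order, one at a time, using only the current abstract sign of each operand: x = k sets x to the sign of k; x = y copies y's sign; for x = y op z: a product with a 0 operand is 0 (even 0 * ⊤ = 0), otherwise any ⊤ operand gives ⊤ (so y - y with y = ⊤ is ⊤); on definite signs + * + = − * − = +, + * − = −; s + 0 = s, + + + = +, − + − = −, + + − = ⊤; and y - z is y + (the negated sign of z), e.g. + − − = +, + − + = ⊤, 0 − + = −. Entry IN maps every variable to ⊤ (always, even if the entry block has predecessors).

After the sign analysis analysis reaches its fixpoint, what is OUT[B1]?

Answer: {a: -, b: 0, c: ⊤, d: ⊤, e: ⊤, f: ⊤}

Derivation:
Converged values:
  B0:  IN=(all ⊤)  OUT=(all ⊤)
  B1:  IN=(all ⊤)  OUT={a:-, b:0; rest ⊤}
  B2:  IN={a:-, b:0; rest ⊤}  OUT={a:-, b:0, d:-, f:0; rest ⊤}
  B3:  IN={a:-, b:0, d:-, f:0; rest ⊤}  OUT={a:+, b:0, d:-, f:0; rest ⊤}
  B4:  IN=(all ⊤)  OUT=(all ⊤)
  B5:  IN=(all ⊤)  OUT={d:+, e:+; rest ⊤}
  B6:  IN={d:+, e:+; rest ⊤}  OUT={a:-, d:-, e:+; rest ⊤}
  B7:  IN={a:-, d:-; rest ⊤}  OUT={a:-, d:-, e:-; rest ⊤}
  B8:  IN={a:-, d:-, e:-; rest ⊤}  OUT={a:-, d:-; rest ⊤}

Merge at B1: IN[B1] = OUT[B0] = {a: ⊤, b: ⊤, c: ⊤, d: ⊤, e: ⊤, f: ⊤}
Applying B1's transfer function to that IN value gives OUT[B1] (row B1 above).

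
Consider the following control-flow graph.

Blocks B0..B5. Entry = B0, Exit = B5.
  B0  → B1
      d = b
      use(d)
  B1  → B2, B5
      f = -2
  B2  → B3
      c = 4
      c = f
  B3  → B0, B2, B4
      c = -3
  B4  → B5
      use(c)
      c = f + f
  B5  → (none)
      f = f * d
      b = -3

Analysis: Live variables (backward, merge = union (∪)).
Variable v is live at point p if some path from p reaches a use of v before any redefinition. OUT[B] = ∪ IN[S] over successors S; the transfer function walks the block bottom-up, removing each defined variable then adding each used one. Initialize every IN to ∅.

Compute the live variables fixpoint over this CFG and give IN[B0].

Answer: {b}

Trace:
Per-block solution:
  B0: | IN={b} | OUT={b, d}
  B1: | IN={b, d} | OUT={b, d, f}
  B2: | IN={b, d, f} | OUT={b, d, f}
  B3: | IN={b, d, f} | OUT={b, c, d, f}
  B4: | IN={c, d, f} | OUT={d, f}
  B5: | IN={d, f} | OUT={}

Merge at B0: OUT[B0] = IN[B1] = {b, d}
Applying B0's transfer function to that OUT value gives IN[B0] (row B0 above).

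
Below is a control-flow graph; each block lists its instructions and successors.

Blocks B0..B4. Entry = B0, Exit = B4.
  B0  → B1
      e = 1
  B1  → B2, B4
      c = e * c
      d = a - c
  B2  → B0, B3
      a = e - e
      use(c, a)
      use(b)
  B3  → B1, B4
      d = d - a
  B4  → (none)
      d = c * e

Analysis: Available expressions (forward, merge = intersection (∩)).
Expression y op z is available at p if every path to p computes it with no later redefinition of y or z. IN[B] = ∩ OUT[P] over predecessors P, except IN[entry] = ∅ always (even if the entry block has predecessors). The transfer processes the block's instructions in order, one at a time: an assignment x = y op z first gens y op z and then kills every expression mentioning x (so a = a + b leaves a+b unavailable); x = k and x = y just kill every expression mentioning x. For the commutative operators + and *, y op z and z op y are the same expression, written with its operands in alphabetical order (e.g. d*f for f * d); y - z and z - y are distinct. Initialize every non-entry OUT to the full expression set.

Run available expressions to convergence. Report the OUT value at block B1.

Answer: {a-c}

Derivation:
Converged values:
  B0:   IN={}   OUT={}
  B1:   IN={}   OUT={a-c}
  B2:   IN={a-c}   OUT={e-e}
  B3:   IN={e-e}   OUT={e-e}
  B4:   IN={}   OUT={c*e}

Merge at B1: IN[B1] = OUT[B0] ∩ OUT[B3] = {}
Applying B1's transfer function to that IN value gives OUT[B1] (row B1 above).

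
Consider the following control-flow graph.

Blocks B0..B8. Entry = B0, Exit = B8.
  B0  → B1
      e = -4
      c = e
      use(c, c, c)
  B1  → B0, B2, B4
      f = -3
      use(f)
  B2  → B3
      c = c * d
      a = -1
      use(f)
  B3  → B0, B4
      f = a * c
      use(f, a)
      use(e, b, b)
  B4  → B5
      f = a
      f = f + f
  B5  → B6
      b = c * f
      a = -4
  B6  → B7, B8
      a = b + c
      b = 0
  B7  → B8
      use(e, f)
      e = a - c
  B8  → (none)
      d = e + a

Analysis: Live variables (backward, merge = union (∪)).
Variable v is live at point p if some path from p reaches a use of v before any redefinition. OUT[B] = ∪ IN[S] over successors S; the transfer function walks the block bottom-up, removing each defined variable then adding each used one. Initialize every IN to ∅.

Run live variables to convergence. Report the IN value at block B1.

Answer: {a, b, c, d, e}

Working:
Per-block solution:
  B0:   IN={a, b, d}   OUT={a, b, c, d, e}
  B1:   IN={a, b, c, d, e}   OUT={a, b, c, d, e, f}
  B2:   IN={b, c, d, e, f}   OUT={a, b, c, d, e}
  B3:   IN={a, b, c, d, e}   OUT={a, b, c, d, e}
  B4:   IN={a, c, e}   OUT={c, e, f}
  B5:   IN={c, e, f}   OUT={b, c, e, f}
  B6:   IN={b, c, e, f}   OUT={a, c, e, f}
  B7:   IN={a, c, e, f}   OUT={a, e}
  B8:   IN={a, e}   OUT={}

Merge at B1: OUT[B1] = IN[B0] ⊔ IN[B2] ⊔ IN[B4] = {a, b, c, d, e, f}
Applying B1's transfer function to that OUT value gives IN[B1] (row B1 above).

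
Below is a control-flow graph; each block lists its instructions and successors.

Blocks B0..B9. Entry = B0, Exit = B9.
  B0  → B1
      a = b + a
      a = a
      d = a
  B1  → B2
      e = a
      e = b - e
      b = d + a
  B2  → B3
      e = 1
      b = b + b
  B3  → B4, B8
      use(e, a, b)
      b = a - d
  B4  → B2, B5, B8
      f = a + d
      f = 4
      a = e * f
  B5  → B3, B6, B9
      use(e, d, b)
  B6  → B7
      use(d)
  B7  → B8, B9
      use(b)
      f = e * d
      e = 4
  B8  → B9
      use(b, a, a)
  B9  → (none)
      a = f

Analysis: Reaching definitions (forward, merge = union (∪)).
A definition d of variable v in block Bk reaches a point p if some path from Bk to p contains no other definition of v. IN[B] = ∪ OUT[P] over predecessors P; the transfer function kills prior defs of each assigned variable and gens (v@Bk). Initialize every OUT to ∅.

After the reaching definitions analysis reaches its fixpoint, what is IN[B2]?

Fixpoint table:
  B0:   IN={}   OUT={a@B0, d@B0}
  B1:   IN={a@B0, d@B0}   OUT={a@B0, b@B1, d@B0, e@B1}
  B2:   IN={a@B0, a@B4, b@B1, b@B3, d@B0, e@B1, e@B2, f@B4}   OUT={a@B0, a@B4, b@B2, d@B0, e@B2, f@B4}
  B3:   IN={a@B0, a@B4, b@B2, b@B3, d@B0, e@B2, f@B4}   OUT={a@B0, a@B4, b@B3, d@B0, e@B2, f@B4}
  B4:   IN={a@B0, a@B4, b@B3, d@B0, e@B2, f@B4}   OUT={a@B4, b@B3, d@B0, e@B2, f@B4}
  B5:   IN={a@B4, b@B3, d@B0, e@B2, f@B4}   OUT={a@B4, b@B3, d@B0, e@B2, f@B4}
  B6:   IN={a@B4, b@B3, d@B0, e@B2, f@B4}   OUT={a@B4, b@B3, d@B0, e@B2, f@B4}
  B7:   IN={a@B4, b@B3, d@B0, e@B2, f@B4}   OUT={a@B4, b@B3, d@B0, e@B7, f@B7}
  B8:   IN={a@B0, a@B4, b@B3, d@B0, e@B2, e@B7, f@B4, f@B7}   OUT={a@B0, a@B4, b@B3, d@B0, e@B2, e@B7, f@B4, f@B7}
  B9:   IN={a@B0, a@B4, b@B3, d@B0, e@B2, e@B7, f@B4, f@B7}   OUT={a@B9, b@B3, d@B0, e@B2, e@B7, f@B4, f@B7}

Merge at B2: IN[B2] = OUT[B1] ⊔ OUT[B4] = {a@B0, a@B4, b@B1, b@B3, d@B0, e@B1, e@B2, f@B4}

Answer: {a@B0, a@B4, b@B1, b@B3, d@B0, e@B1, e@B2, f@B4}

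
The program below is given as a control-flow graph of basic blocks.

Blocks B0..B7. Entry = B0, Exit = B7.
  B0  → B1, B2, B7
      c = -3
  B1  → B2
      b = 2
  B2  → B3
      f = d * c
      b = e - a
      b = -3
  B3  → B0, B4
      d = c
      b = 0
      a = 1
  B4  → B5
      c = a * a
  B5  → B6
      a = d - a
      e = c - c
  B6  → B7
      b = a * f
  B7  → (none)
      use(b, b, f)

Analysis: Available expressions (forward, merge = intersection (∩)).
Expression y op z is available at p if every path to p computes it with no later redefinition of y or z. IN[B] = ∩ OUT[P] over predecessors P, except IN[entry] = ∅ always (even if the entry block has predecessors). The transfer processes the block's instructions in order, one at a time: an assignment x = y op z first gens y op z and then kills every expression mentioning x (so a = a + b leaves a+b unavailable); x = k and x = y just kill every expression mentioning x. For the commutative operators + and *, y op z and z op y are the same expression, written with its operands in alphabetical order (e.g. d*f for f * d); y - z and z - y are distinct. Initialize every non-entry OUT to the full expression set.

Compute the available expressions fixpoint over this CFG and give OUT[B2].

Answer: {c*d, e-a}

Working:
Per-block solution:
  B0:   IN={}   OUT={}
  B1:   IN={}   OUT={}
  B2:   IN={}   OUT={c*d, e-a}
  B3:   IN={c*d, e-a}   OUT={}
  B4:   IN={}   OUT={a*a}
  B5:   IN={a*a}   OUT={c-c}
  B6:   IN={c-c}   OUT={a*f, c-c}
  B7:   IN={}   OUT={}

Merge at B2: IN[B2] = OUT[B0] ∩ OUT[B1] = {}
Applying B2's transfer function to that IN value gives OUT[B2] (row B2 above).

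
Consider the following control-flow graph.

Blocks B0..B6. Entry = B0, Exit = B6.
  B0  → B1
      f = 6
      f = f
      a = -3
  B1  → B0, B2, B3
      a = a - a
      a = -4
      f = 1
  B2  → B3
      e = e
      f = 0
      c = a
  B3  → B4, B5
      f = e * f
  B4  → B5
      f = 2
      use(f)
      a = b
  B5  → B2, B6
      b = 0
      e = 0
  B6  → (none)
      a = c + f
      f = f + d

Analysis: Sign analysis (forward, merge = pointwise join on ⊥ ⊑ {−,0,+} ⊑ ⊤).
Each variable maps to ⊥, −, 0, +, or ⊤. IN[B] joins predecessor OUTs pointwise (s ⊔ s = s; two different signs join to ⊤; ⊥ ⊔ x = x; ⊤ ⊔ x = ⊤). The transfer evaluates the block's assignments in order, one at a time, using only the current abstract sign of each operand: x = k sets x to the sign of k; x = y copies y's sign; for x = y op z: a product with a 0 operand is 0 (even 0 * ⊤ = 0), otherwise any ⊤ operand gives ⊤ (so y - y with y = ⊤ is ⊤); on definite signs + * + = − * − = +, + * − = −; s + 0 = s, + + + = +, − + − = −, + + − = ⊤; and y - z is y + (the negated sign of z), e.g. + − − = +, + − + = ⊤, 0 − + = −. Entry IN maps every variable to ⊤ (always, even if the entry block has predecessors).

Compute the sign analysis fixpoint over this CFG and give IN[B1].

Fixpoint table:
  B0:  IN=(all ⊤)  OUT={a:-, f:+; rest ⊤}
  B1:  IN={a:-, f:+; rest ⊤}  OUT={a:-, f:+; rest ⊤}
  B2:  IN=(all ⊤)  OUT={f:0; rest ⊤}
  B3:  IN=(all ⊤)  OUT=(all ⊤)
  B4:  IN=(all ⊤)  OUT={f:+; rest ⊤}
  B5:  IN=(all ⊤)  OUT={b:0, e:0; rest ⊤}
  B6:  IN={b:0, e:0; rest ⊤}  OUT={b:0, e:0; rest ⊤}

Merge at B1: IN[B1] = OUT[B0] = {a: -, b: ⊤, c: ⊤, d: ⊤, e: ⊤, f: +}

Answer: {a: -, b: ⊤, c: ⊤, d: ⊤, e: ⊤, f: +}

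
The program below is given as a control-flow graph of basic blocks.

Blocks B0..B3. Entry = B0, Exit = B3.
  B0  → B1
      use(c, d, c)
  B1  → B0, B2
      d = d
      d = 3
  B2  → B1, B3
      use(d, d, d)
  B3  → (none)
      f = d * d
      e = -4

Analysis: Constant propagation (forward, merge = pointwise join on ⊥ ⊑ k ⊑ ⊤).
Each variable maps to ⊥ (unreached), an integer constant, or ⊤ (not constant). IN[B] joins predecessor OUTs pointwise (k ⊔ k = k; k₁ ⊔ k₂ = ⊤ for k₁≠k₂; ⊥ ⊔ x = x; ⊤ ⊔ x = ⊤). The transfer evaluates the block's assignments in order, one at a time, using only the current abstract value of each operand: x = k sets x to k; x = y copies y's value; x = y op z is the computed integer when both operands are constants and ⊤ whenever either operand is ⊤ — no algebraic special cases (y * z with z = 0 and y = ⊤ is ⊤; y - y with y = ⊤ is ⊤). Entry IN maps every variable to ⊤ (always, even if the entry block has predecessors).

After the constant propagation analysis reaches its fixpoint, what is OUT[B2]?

Per-block solution:
  B0:  IN=(all ⊤)  OUT=(all ⊤)
  B1:  IN=(all ⊤)  OUT={d:3; rest ⊤}
  B2:  IN={d:3; rest ⊤}  OUT={d:3; rest ⊤}
  B3:  IN={d:3; rest ⊤}  OUT={d:3, e:-4, f:9; rest ⊤}

Merge at B2: IN[B2] = OUT[B1] = {a: ⊤, b: ⊤, c: ⊤, d: 3, e: ⊤, f: ⊤}
Applying B2's transfer function to that IN value gives OUT[B2] (row B2 above).

Answer: {a: ⊤, b: ⊤, c: ⊤, d: 3, e: ⊤, f: ⊤}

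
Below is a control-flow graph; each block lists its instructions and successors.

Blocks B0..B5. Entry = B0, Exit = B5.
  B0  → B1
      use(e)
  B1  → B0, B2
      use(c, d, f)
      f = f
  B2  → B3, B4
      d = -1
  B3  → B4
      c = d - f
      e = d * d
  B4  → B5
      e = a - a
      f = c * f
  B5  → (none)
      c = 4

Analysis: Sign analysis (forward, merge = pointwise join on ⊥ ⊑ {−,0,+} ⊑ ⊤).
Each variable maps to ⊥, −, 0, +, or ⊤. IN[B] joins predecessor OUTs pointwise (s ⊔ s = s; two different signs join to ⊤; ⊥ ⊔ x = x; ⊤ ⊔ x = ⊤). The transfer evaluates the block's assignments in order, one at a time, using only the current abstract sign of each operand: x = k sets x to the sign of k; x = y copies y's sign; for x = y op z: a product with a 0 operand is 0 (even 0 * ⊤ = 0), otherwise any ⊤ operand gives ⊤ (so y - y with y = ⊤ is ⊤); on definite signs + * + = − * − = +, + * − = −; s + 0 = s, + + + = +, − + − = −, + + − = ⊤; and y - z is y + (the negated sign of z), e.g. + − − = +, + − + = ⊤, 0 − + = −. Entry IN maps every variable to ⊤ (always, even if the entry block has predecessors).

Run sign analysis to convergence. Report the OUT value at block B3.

Converged values:
  B0: | IN=(all ⊤) | OUT=(all ⊤)
  B1: | IN=(all ⊤) | OUT=(all ⊤)
  B2: | IN=(all ⊤) | OUT={d:-; rest ⊤}
  B3: | IN={d:-; rest ⊤} | OUT={d:-, e:+; rest ⊤}
  B4: | IN={d:-; rest ⊤} | OUT={d:-; rest ⊤}
  B5: | IN={d:-; rest ⊤} | OUT={c:+, d:-; rest ⊤}

Merge at B3: IN[B3] = OUT[B2] = {a: ⊤, b: ⊤, c: ⊤, d: -, e: ⊤, f: ⊤}
Applying B3's transfer function to that IN value gives OUT[B3] (row B3 above).

Answer: {a: ⊤, b: ⊤, c: ⊤, d: -, e: +, f: ⊤}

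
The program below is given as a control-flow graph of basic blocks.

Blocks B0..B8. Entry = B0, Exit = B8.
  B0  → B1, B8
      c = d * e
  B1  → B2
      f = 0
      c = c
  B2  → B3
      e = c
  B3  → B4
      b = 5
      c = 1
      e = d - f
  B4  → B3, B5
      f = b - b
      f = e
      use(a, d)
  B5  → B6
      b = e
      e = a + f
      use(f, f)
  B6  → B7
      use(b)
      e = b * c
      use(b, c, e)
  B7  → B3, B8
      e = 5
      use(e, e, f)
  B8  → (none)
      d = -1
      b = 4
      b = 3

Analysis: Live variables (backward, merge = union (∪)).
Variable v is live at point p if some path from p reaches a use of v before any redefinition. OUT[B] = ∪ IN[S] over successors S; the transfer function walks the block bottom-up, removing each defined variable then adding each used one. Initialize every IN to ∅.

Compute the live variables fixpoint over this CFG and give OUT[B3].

Per-block solution:
  B0: | IN={a, d, e} | OUT={a, c, d}
  B1: | IN={a, c, d} | OUT={a, c, d, f}
  B2: | IN={a, c, d, f} | OUT={a, d, f}
  B3: | IN={a, d, f} | OUT={a, b, c, d, e}
  B4: | IN={a, b, c, d, e} | OUT={a, c, d, e, f}
  B5: | IN={a, c, d, e, f} | OUT={a, b, c, d, f}
  B6: | IN={a, b, c, d, f} | OUT={a, d, f}
  B7: | IN={a, d, f} | OUT={a, d, f}
  B8: | IN={} | OUT={}

Merge at B3: OUT[B3] = IN[B4] = {a, b, c, d, e}

Answer: {a, b, c, d, e}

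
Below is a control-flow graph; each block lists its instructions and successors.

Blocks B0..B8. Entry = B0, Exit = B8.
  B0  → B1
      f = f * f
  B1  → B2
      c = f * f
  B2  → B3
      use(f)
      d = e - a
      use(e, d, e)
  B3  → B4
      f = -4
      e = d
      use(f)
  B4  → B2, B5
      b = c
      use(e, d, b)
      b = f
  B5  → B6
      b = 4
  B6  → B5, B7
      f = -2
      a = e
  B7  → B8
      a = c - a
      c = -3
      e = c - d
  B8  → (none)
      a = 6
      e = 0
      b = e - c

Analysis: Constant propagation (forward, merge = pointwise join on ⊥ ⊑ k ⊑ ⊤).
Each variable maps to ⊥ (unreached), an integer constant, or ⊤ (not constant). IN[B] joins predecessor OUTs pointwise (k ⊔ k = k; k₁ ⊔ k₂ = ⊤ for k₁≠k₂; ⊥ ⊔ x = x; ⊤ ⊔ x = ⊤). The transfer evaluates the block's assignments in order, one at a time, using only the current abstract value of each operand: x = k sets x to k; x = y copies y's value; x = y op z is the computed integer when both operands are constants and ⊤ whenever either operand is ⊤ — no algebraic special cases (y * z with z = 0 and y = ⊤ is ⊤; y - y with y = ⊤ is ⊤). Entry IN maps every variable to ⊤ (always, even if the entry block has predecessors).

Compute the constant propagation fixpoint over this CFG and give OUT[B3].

Answer: {a: ⊤, b: ⊤, c: ⊤, d: ⊤, e: ⊤, f: -4}

Trace:
Per-block solution:
  B0:   IN=(all ⊤)   OUT=(all ⊤)
  B1:   IN=(all ⊤)   OUT=(all ⊤)
  B2:   IN=(all ⊤)   OUT=(all ⊤)
  B3:   IN=(all ⊤)   OUT={f:-4; rest ⊤}
  B4:   IN={f:-4; rest ⊤}   OUT={b:-4, f:-4; rest ⊤}
  B5:   IN=(all ⊤)   OUT={b:4; rest ⊤}
  B6:   IN={b:4; rest ⊤}   OUT={b:4, f:-2; rest ⊤}
  B7:   IN={b:4, f:-2; rest ⊤}   OUT={b:4, c:-3, f:-2; rest ⊤}
  B8:   IN={b:4, c:-3, f:-2; rest ⊤}   OUT={a:6, b:3, c:-3, e:0, f:-2; rest ⊤}

Merge at B3: IN[B3] = OUT[B2] = {a: ⊤, b: ⊤, c: ⊤, d: ⊤, e: ⊤, f: ⊤}
Applying B3's transfer function to that IN value gives OUT[B3] (row B3 above).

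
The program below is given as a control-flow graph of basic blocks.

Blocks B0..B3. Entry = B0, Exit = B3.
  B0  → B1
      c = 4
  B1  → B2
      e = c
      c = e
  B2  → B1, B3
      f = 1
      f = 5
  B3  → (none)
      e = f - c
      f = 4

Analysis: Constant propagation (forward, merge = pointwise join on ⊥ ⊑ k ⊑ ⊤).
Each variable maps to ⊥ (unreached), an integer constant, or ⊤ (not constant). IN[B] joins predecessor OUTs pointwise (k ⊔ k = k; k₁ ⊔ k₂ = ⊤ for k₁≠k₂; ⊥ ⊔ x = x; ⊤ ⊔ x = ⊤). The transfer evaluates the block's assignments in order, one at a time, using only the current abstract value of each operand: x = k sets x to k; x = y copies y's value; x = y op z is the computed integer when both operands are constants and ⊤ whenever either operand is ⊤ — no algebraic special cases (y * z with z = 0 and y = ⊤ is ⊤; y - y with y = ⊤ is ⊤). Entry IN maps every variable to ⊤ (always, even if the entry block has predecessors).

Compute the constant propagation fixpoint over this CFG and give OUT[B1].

Fixpoint table:
  B0: | IN=(all ⊤) | OUT={c:4; rest ⊤}
  B1: | IN={c:4; rest ⊤} | OUT={c:4, e:4; rest ⊤}
  B2: | IN={c:4, e:4; rest ⊤} | OUT={c:4, e:4, f:5; rest ⊤}
  B3: | IN={c:4, e:4, f:5; rest ⊤} | OUT={c:4, e:1, f:4; rest ⊤}

Merge at B1: IN[B1] = OUT[B0] ⊔ OUT[B2] = {a: ⊤, b: ⊤, c: 4, d: ⊤, e: ⊤, f: ⊤}
Applying B1's transfer function to that IN value gives OUT[B1] (row B1 above).

Answer: {a: ⊤, b: ⊤, c: 4, d: ⊤, e: 4, f: ⊤}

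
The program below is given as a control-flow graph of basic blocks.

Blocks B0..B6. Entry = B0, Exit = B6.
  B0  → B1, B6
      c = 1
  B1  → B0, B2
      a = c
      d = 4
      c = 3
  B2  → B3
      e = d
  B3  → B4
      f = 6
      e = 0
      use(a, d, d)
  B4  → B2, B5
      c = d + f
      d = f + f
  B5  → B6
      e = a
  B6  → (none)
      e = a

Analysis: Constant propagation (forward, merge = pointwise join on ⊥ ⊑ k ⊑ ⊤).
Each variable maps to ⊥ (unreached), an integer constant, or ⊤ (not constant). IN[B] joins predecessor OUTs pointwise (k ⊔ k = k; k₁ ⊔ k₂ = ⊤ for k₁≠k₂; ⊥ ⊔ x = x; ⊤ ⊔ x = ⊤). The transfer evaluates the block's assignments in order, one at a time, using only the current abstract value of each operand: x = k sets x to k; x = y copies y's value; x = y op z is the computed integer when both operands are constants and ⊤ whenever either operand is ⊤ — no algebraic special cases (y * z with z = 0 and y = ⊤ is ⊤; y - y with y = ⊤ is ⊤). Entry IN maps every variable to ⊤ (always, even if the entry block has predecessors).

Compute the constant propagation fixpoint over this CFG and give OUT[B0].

Answer: {a: ⊤, b: ⊤, c: 1, d: ⊤, e: ⊤, f: ⊤}

Working:
Fixpoint table:
  B0:   IN=(all ⊤)   OUT={c:1; rest ⊤}
  B1:   IN={c:1; rest ⊤}   OUT={a:1, c:3, d:4; rest ⊤}
  B2:   IN={a:1; rest ⊤}   OUT={a:1; rest ⊤}
  B3:   IN={a:1; rest ⊤}   OUT={a:1, e:0, f:6; rest ⊤}
  B4:   IN={a:1, e:0, f:6; rest ⊤}   OUT={a:1, d:12, e:0, f:6; rest ⊤}
  B5:   IN={a:1, d:12, e:0, f:6; rest ⊤}   OUT={a:1, d:12, e:1, f:6; rest ⊤}
  B6:   IN=(all ⊤)   OUT=(all ⊤)

Merge at B0 (entry node, so the boundary value (all ⊤) is joined with the incoming edge(s)): IN[B0] = (all ⊤) ⊔ OUT[B1] = {a: ⊤, b: ⊤, c: ⊤, d: ⊤, e: ⊤, f: ⊤}
Applying B0's transfer function to that IN value gives OUT[B0] (row B0 above).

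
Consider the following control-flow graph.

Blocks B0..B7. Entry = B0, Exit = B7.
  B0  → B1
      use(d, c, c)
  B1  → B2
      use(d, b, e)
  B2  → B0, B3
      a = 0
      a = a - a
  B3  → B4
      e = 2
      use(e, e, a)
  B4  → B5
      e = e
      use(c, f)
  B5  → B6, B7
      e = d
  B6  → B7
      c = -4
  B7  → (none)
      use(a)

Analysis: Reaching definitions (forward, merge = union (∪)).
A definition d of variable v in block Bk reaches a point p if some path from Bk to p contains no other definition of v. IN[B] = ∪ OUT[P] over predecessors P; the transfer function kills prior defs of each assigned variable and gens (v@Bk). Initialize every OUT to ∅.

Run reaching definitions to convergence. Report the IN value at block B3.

Answer: {a@B2}

Working:
Per-block solution:
  B0:  IN={a@B2}  OUT={a@B2}
  B1:  IN={a@B2}  OUT={a@B2}
  B2:  IN={a@B2}  OUT={a@B2}
  B3:  IN={a@B2}  OUT={a@B2, e@B3}
  B4:  IN={a@B2, e@B3}  OUT={a@B2, e@B4}
  B5:  IN={a@B2, e@B4}  OUT={a@B2, e@B5}
  B6:  IN={a@B2, e@B5}  OUT={a@B2, c@B6, e@B5}
  B7:  IN={a@B2, c@B6, e@B5}  OUT={a@B2, c@B6, e@B5}

Merge at B3: IN[B3] = OUT[B2] = {a@B2}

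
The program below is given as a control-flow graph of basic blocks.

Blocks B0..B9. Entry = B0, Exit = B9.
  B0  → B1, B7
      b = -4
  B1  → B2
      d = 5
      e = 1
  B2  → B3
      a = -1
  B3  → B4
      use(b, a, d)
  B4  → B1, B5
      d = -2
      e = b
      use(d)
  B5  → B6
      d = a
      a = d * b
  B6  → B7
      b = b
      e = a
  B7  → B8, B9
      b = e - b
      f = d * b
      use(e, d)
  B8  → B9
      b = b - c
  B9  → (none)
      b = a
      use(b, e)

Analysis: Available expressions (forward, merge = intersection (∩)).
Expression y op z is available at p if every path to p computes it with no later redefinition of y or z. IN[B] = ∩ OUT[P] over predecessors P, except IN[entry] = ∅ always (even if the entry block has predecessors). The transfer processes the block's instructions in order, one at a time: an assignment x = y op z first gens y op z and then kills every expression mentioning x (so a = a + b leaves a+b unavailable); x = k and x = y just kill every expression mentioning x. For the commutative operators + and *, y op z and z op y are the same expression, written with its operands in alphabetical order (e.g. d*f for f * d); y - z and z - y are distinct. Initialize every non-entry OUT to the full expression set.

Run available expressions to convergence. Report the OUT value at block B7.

Converged values:
  B0: | IN={} | OUT={}
  B1: | IN={} | OUT={}
  B2: | IN={} | OUT={}
  B3: | IN={} | OUT={}
  B4: | IN={} | OUT={}
  B5: | IN={} | OUT={b*d}
  B6: | IN={b*d} | OUT={}
  B7: | IN={} | OUT={b*d}
  B8: | IN={b*d} | OUT={}
  B9: | IN={} | OUT={}

Merge at B7: IN[B7] = OUT[B0] ∩ OUT[B6] = {}
Applying B7's transfer function to that IN value gives OUT[B7] (row B7 above).

Answer: {b*d}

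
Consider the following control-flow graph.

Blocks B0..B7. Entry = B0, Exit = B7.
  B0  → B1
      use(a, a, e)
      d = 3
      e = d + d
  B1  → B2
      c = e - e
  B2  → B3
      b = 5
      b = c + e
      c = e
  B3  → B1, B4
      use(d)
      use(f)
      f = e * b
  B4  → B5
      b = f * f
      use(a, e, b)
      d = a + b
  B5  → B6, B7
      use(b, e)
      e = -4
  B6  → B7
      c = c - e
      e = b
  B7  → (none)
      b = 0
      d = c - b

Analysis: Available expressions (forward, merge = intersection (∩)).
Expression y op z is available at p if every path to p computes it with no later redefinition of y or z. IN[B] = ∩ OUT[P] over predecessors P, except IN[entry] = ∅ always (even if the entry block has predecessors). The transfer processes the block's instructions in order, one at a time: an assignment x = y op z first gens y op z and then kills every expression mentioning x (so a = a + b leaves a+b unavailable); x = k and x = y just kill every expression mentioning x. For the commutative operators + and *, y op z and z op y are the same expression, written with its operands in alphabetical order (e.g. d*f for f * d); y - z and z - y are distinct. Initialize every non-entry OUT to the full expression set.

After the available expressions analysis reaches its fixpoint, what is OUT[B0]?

Per-block solution:
  B0:  IN={}  OUT={d+d}
  B1:  IN={d+d}  OUT={d+d, e-e}
  B2:  IN={d+d, e-e}  OUT={d+d, e-e}
  B3:  IN={d+d, e-e}  OUT={b*e, d+d, e-e}
  B4:  IN={b*e, d+d, e-e}  OUT={a+b, e-e, f*f}
  B5:  IN={a+b, e-e, f*f}  OUT={a+b, f*f}
  B6:  IN={a+b, f*f}  OUT={a+b, f*f}
  B7:  IN={a+b, f*f}  OUT={c-b, f*f}

B0 is the boundary node: IN[B0] = {}
Applying B0's transfer function to that IN value gives OUT[B0] (row B0 above).

Answer: {d+d}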